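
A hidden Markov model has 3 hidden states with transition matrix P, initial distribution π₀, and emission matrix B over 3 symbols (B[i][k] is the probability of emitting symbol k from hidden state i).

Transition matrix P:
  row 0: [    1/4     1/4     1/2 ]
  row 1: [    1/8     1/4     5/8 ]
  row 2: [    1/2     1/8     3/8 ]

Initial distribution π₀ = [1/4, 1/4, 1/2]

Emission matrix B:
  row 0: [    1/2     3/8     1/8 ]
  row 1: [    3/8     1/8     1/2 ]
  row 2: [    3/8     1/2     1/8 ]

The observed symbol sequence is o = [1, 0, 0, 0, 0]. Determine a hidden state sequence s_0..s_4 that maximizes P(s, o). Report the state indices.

path = [2, 0, 2, 0, 2]

t=0: δ = [9.375e-02, 3.125e-02, 2.500e-01]  (obs o_0=1)
t=1: δ = [6.250e-02, 1.172e-02, 3.516e-02]  ψ = [2, 2, 2]  (obs o_1=0)
t=2: δ = [8.789e-03, 5.859e-03, 1.172e-02]  ψ = [2, 0, 0]  (obs o_2=0)
t=3: δ = [2.930e-03, 8.240e-04, 1.648e-03]  ψ = [2, 0, 0]  (obs o_3=0)
t=4: δ = [4.120e-04, 2.747e-04, 5.493e-04]  ψ = [2, 0, 0]  (obs o_4=0)
backtrack: best end state = 2; path = [2, 0, 2, 0, 2]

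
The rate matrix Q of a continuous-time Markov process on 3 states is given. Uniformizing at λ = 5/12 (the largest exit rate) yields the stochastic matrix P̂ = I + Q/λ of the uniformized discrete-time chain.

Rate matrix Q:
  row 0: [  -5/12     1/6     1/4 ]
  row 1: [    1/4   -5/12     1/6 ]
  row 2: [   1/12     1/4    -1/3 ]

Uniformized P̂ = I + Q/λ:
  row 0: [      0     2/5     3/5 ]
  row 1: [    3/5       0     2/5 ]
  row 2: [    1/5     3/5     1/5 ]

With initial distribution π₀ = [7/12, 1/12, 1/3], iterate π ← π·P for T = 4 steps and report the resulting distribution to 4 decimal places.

t=0: π = [0.5833, 0.0833, 0.3333]
t=1: π = [0.1167, 0.4333, 0.4500]
t=2: π = [0.3500, 0.3167, 0.3333]
t=3: π = [0.2567, 0.3400, 0.4033]
t=4: π = [0.2847, 0.3447, 0.3707]

π = [0.2847, 0.3447, 0.3707]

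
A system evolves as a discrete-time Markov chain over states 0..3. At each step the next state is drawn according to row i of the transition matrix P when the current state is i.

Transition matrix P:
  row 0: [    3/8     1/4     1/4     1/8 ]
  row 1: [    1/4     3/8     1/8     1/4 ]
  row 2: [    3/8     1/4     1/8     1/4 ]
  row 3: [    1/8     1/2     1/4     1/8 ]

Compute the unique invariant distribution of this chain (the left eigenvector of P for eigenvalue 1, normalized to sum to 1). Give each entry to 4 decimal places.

Balance equations π_j = Σ_i π_i·P[i][j]:
  π_0 = 3/8·π_0 + 1/4·π_1 + 3/8·π_2 + 1/8·π_3
  π_1 = 1/4·π_0 + 3/8·π_1 + 1/4·π_2 + 1/2·π_3
  π_2 = 1/4·π_0 + 1/8·π_1 + 1/8·π_2 + 1/4·π_3
  normalize: π_0 + π_1 + π_2 + π_3 = 1
Solving the linear system gives exactly π = [139/488, 83/244, 45/244, 93/488].

π = [0.2848, 0.3402, 0.1844, 0.1906]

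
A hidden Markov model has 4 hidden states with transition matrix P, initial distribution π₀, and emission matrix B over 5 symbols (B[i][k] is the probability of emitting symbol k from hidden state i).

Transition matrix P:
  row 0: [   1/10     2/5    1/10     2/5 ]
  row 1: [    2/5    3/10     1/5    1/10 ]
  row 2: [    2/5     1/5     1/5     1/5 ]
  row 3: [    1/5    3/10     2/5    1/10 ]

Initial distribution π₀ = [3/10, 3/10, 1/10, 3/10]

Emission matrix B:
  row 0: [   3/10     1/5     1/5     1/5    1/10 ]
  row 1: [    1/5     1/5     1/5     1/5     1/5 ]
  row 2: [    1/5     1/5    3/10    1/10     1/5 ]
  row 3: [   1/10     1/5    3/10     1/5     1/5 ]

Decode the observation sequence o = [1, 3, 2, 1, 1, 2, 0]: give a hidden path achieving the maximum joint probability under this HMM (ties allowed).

t=0: δ = [6.000e-02, 6.000e-02, 2.000e-02, 6.000e-02]  (obs o_0=1)
t=1: δ = [4.800e-03, 4.800e-03, 2.400e-03, 4.800e-03]  ψ = [1, 0, 3, 0]  (obs o_1=3)
t=2: δ = [3.840e-04, 3.840e-04, 5.760e-04, 5.760e-04]  ψ = [1, 0, 3, 0]  (obs o_2=2)
t=3: δ = [4.608e-05, 3.456e-05, 4.608e-05, 3.072e-05]  ψ = [2, 3, 3, 0]  (obs o_3=1)
t=4: δ = [3.686e-06, 3.686e-06, 2.458e-06, 3.686e-06]  ψ = [2, 0, 3, 0]  (obs o_4=1)
t=5: δ = [2.949e-07, 2.949e-07, 4.424e-07, 4.424e-07]  ψ = [1, 0, 3, 0]  (obs o_5=2)
t=6: δ = [5.308e-08, 2.654e-08, 3.539e-08, 1.180e-08]  ψ = [2, 3, 3, 0]  (obs o_6=0)
backtrack: best end state = 0; path = [0, 3, 2, 0, 3, 2, 0]

path = [0, 3, 2, 0, 3, 2, 0]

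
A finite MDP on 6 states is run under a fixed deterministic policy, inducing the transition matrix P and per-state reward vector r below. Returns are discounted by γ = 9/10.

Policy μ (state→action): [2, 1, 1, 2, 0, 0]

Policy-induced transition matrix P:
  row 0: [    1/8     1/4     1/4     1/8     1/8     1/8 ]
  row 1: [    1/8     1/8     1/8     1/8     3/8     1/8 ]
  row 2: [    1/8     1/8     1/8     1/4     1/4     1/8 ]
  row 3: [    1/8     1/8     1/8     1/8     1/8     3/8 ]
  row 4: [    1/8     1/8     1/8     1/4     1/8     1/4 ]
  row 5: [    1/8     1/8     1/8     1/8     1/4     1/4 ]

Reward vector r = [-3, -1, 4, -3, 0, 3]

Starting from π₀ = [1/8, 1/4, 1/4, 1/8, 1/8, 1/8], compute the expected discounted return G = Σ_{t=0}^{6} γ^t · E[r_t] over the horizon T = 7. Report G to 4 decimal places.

t=0: π = [0.1250, 0.2500, 0.2500, 0.1250, 0.1250, 0.1250], E[r] = 0.3750, γ^t·E[r] = 0.375000, running G = 0.375000
t=1: π = [0.1250, 0.1406, 0.1406, 0.1719, 0.2344, 0.1875], E[r] = 0.0938, γ^t·E[r] = 0.084375, running G = 0.459375
t=2: π = [0.1250, 0.1406, 0.1406, 0.1719, 0.2012, 0.2207], E[r] = 0.1934, γ^t·E[r] = 0.156621, running G = 0.615996
t=3: π = [0.1250, 0.1406, 0.1406, 0.1677, 0.2053, 0.2207], E[r] = 0.2058, γ^t·E[r] = 0.150036, running G = 0.766032
t=4: π = [0.1250, 0.1406, 0.1406, 0.1682, 0.2053, 0.2202], E[r] = 0.2027, γ^t·E[r] = 0.132990, running G = 0.899022
t=5: π = [0.1250, 0.1406, 0.1406, 0.1682, 0.2053, 0.2202], E[r] = 0.2029, γ^t·E[r] = 0.119806, running G = 1.018828
t=6: π = [0.1250, 0.1406, 0.1406, 0.1682, 0.2053, 0.2202], E[r] = 0.2029, γ^t·E[r] = 0.107838, running G = 1.126666

G = 1.1267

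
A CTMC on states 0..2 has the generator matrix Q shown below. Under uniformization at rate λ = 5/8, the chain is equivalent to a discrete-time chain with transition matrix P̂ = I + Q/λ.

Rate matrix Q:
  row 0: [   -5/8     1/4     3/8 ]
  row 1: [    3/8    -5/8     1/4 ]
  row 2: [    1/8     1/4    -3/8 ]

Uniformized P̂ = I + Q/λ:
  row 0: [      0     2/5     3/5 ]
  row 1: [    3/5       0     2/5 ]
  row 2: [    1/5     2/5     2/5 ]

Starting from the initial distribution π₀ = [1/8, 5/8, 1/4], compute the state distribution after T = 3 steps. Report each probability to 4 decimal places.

π = [0.3010, 0.2640, 0.4350]

t=0: π = [0.1250, 0.6250, 0.2500]
t=1: π = [0.4250, 0.1500, 0.4250]
t=2: π = [0.1750, 0.3400, 0.4850]
t=3: π = [0.3010, 0.2640, 0.4350]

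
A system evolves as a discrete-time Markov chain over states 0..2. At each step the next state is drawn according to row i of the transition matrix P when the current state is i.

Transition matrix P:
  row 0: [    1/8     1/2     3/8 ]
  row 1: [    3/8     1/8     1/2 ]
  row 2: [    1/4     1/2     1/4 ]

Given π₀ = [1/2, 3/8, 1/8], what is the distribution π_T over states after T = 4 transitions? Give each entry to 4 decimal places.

π = [0.2626, 0.3639, 0.3736]

t=0: π = [0.5000, 0.3750, 0.1250]
t=1: π = [0.2344, 0.3594, 0.4063]
t=2: π = [0.2656, 0.3652, 0.3691]
t=3: π = [0.2625, 0.3630, 0.3745]
t=4: π = [0.2626, 0.3639, 0.3736]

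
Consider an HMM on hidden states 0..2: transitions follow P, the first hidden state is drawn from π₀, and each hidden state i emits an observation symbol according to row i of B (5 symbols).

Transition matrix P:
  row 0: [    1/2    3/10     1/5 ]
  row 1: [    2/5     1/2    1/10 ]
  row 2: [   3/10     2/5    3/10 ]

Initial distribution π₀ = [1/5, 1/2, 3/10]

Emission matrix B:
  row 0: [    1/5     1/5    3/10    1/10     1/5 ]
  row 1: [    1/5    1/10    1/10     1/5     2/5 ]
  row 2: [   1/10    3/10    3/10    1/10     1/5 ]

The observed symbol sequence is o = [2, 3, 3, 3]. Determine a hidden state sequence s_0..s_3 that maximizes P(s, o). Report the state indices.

t=0: δ = [6.000e-02, 5.000e-02, 9.000e-02]  (obs o_0=2)
t=1: δ = [3.000e-03, 7.200e-03, 2.700e-03]  ψ = [0, 2, 2]  (obs o_1=3)
t=2: δ = [2.880e-04, 7.200e-04, 8.100e-05]  ψ = [1, 1, 2]  (obs o_2=3)
t=3: δ = [2.880e-05, 7.200e-05, 7.200e-06]  ψ = [1, 1, 1]  (obs o_3=3)
backtrack: best end state = 1; path = [2, 1, 1, 1]

path = [2, 1, 1, 1]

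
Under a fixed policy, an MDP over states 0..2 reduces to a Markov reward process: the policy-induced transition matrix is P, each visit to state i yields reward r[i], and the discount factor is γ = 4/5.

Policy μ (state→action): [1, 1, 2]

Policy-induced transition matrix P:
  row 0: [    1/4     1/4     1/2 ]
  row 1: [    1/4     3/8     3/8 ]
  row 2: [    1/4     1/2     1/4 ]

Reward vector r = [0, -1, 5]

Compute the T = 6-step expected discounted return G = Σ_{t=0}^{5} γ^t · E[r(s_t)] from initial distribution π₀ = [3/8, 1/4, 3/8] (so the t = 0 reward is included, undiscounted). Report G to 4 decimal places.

t=0: π = [0.3750, 0.2500, 0.3750], E[r] = 1.6250, γ^t·E[r] = 1.625000, running G = 1.625000
t=1: π = [0.2500, 0.3750, 0.3750], E[r] = 1.5000, γ^t·E[r] = 1.200000, running G = 2.825000
t=2: π = [0.2500, 0.3906, 0.3594], E[r] = 1.4063, γ^t·E[r] = 0.900000, running G = 3.725000
t=3: π = [0.2500, 0.3887, 0.3613], E[r] = 1.4180, γ^t·E[r] = 0.726000, running G = 4.451000
t=4: π = [0.2500, 0.3889, 0.3611], E[r] = 1.4165, γ^t·E[r] = 0.580200, running G = 5.031200
t=5: π = [0.2500, 0.3889, 0.3611], E[r] = 1.4167, γ^t·E[r] = 0.464220, running G = 5.495420

G = 5.4954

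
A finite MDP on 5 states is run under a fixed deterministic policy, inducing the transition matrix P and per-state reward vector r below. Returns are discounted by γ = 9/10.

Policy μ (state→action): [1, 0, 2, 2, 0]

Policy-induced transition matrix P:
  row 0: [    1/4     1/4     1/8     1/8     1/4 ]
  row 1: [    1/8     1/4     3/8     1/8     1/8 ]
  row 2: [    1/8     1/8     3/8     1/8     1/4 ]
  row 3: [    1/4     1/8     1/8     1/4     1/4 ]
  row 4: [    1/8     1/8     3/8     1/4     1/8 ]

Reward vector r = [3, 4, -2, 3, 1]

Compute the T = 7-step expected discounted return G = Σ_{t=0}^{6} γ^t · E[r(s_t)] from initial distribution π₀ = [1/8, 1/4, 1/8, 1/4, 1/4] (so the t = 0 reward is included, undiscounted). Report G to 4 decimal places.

G = 7.7398

t=0: π = [0.1250, 0.2500, 0.1250, 0.2500, 0.2500], E[r] = 2.1250, γ^t·E[r] = 2.125000, running G = 2.125000
t=1: π = [0.1719, 0.1719, 0.2813, 0.1875, 0.1875], E[r] = 1.3906, γ^t·E[r] = 1.251563, running G = 3.376563
t=2: π = [0.1699, 0.1680, 0.2852, 0.1719, 0.2051], E[r] = 1.3320, γ^t·E[r] = 1.078945, running G = 4.455508
t=3: π = [0.1677, 0.1672, 0.2896, 0.1721, 0.2034], E[r] = 1.3127, γ^t·E[r] = 0.956990, running G = 5.412498
t=4: π = [0.1675, 0.1669, 0.2900, 0.1719, 0.2037], E[r] = 1.3093, γ^t·E[r] = 0.859049, running G = 6.271547
t=5: π = [0.1674, 0.1668, 0.2901, 0.1720, 0.2037], E[r] = 1.3087, γ^t·E[r] = 0.772775, running G = 7.044322
t=6: π = [0.1674, 0.1668, 0.2902, 0.1720, 0.2037], E[r] = 1.3086, γ^t·E[r] = 0.695454, running G = 7.739776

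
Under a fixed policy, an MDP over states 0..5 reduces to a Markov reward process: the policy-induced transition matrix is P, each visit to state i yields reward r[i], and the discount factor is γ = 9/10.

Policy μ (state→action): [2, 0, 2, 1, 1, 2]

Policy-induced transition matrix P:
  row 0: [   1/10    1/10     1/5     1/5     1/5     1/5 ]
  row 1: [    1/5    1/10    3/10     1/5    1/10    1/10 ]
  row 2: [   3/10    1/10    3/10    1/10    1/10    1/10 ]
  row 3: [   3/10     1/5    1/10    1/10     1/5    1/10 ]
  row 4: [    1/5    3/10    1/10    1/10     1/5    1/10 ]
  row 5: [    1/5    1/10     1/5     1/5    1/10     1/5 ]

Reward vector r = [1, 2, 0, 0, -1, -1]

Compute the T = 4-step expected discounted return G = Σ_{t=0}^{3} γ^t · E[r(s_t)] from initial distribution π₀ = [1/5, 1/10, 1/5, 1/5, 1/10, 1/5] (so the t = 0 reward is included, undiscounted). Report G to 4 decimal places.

G = 0.6224

t=0: π = [0.2000, 0.1000, 0.2000, 0.2000, 0.1000, 0.2000], E[r] = 0.1000, γ^t·E[r] = 0.100000, running G = 0.100000
t=1: π = [0.2200, 0.1400, 0.2000, 0.1500, 0.1500, 0.1400], E[r] = 0.2100, γ^t·E[r] = 0.189000, running G = 0.289000
t=2: π = [0.2130, 0.1450, 0.2040, 0.1500, 0.1520, 0.1360], E[r] = 0.2150, γ^t·E[r] = 0.174150, running G = 0.463150
t=3: π = [0.2141, 0.1454, 0.2047, 0.1494, 0.1515, 0.1349], E[r] = 0.2185, γ^t·E[r] = 0.159287, running G = 0.622437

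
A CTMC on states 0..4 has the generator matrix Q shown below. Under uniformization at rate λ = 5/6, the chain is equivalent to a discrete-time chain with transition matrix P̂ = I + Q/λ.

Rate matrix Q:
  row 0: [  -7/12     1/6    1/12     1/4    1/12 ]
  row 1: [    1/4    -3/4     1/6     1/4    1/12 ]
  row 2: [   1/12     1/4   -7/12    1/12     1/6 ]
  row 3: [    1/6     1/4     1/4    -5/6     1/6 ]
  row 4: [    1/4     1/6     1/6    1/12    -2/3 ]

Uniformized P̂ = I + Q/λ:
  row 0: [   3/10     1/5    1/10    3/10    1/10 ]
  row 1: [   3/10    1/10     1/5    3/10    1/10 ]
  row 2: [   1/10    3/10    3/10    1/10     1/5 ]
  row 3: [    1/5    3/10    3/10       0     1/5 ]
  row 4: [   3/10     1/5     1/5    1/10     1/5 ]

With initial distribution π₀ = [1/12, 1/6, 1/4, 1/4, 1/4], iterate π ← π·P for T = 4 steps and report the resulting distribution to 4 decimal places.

t=0: π = [0.0833, 0.1667, 0.2500, 0.2500, 0.2500]
t=1: π = [0.2250, 0.2333, 0.2417, 0.1250, 0.1750]
t=2: π = [0.2392, 0.2133, 0.2142, 0.1792, 0.1542]
t=3: π = [0.2393, 0.2180, 0.2154, 0.1726, 0.1548]
t=4: π = [0.2397, 0.2170, 0.2149, 0.1742, 0.1543]

π = [0.2397, 0.2170, 0.2149, 0.1742, 0.1543]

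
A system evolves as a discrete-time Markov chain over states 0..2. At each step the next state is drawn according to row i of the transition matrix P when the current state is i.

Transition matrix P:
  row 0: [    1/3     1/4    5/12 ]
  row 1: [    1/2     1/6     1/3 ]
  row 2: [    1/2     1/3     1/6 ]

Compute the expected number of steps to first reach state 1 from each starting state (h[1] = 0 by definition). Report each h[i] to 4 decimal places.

h = [3.6000, 0.0000, 3.3600]

First-step conditioning: h[1] = 0; for i ≠ 1, h[i] = 1 + Σ_k P[i][k]·h[k].
  h[0] = 1 + 1/3·h[0] + 5/12·h[2]
  h[2] = 1 + 1/2·h[0] + 1/6·h[2]
Solving the 2×2 linear system over states ≠ 1 gives exactly h = [18/5, 0, 84/25] (h[1] = 0 is the target).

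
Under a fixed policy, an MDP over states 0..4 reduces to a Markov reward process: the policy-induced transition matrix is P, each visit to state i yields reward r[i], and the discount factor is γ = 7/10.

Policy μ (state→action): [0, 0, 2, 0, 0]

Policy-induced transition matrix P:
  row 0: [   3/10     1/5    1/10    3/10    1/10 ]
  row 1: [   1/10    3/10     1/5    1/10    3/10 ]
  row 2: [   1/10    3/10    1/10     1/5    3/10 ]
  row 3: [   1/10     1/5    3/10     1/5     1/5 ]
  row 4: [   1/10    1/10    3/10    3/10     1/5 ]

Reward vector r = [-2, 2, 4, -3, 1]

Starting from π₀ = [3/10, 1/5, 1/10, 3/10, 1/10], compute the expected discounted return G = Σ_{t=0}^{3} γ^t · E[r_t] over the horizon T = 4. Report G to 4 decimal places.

G = 0.2218

t=0: π = [0.3000, 0.2000, 0.1000, 0.3000, 0.1000], E[r] = -0.6000, γ^t·E[r] = -0.600000, running G = -0.600000
t=1: π = [0.1600, 0.2200, 0.2000, 0.2200, 0.2000], E[r] = 0.4600, γ^t·E[r] = 0.322000, running G = -0.278000
t=2: π = [0.1320, 0.2220, 0.2060, 0.2140, 0.2260], E[r] = 0.5880, γ^t·E[r] = 0.288120, running G = 0.010120
t=3: π = [0.1264, 0.2202, 0.2102, 0.2136, 0.2296], E[r] = 0.6172, γ^t·E[r] = 0.211700, running G = 0.221820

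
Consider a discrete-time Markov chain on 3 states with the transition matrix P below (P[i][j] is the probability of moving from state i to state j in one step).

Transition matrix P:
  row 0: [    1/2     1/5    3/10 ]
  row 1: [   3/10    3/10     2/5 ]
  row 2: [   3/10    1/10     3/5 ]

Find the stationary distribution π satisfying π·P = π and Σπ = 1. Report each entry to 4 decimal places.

Balance equations π_j = Σ_i π_i·P[i][j]:
  π_0 = 1/2·π_0 + 3/10·π_1 + 3/10·π_2
  π_1 = 1/5·π_0 + 3/10·π_1 + 1/10·π_2
  normalize: π_0 + π_1 + π_2 = 1
Solving the linear system gives exactly π = [3/8, 11/64, 29/64].

π = [0.3750, 0.1719, 0.4531]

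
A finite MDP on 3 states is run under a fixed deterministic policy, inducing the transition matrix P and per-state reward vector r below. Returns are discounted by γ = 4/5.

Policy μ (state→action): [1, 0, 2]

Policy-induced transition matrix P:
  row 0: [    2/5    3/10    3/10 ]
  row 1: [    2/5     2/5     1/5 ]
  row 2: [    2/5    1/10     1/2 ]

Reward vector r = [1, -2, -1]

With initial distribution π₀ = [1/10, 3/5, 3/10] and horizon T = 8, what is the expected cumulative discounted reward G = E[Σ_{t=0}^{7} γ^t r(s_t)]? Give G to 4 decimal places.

t=0: π = [0.1000, 0.6000, 0.3000], E[r] = -1.4000, γ^t·E[r] = -1.400000, running G = -1.400000
t=1: π = [0.4000, 0.3000, 0.3000], E[r] = -0.5000, γ^t·E[r] = -0.400000, running G = -1.800000
t=2: π = [0.4000, 0.2700, 0.3300], E[r] = -0.4700, γ^t·E[r] = -0.300800, running G = -2.100800
t=3: π = [0.4000, 0.2610, 0.3390], E[r] = -0.4610, γ^t·E[r] = -0.236032, running G = -2.336832
t=4: π = [0.4000, 0.2583, 0.3417], E[r] = -0.4583, γ^t·E[r] = -0.187720, running G = -2.524552
t=5: π = [0.4000, 0.2575, 0.3425], E[r] = -0.4575, γ^t·E[r] = -0.149910, running G = -2.674462
t=6: π = [0.4000, 0.2572, 0.3428], E[r] = -0.4572, γ^t·E[r] = -0.119865, running G = -2.794327
t=7: π = [0.4000, 0.2572, 0.3428], E[r] = -0.4572, γ^t·E[r] = -0.095876, running G = -2.890203

G = -2.8902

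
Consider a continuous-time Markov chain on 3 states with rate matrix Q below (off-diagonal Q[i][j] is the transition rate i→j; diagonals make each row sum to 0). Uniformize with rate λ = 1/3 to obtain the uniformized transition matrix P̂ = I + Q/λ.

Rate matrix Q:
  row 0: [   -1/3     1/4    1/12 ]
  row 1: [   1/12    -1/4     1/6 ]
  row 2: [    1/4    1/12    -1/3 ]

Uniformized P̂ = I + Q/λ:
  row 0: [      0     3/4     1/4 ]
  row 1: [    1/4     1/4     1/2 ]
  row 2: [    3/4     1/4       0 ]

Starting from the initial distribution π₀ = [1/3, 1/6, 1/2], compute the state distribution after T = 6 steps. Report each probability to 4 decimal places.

π = [0.3173, 0.4041, 0.2786]

t=0: π = [0.3333, 0.1667, 0.5000]
t=1: π = [0.4167, 0.4167, 0.1667]
t=2: π = [0.2292, 0.4583, 0.3125]
t=3: π = [0.3490, 0.3646, 0.2865]
t=4: π = [0.3060, 0.4245, 0.2695]
t=5: π = [0.3083, 0.4030, 0.2887]
t=6: π = [0.3173, 0.4041, 0.2786]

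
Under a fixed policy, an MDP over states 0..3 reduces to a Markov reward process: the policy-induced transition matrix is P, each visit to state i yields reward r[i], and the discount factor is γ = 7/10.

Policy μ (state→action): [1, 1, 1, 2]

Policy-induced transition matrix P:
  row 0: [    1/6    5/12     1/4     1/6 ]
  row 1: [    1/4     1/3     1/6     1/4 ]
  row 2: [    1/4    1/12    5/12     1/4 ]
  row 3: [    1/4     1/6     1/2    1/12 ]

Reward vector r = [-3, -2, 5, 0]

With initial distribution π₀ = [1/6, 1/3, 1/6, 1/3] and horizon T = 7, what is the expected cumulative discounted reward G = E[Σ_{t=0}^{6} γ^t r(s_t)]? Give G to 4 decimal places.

t=0: π = [0.1667, 0.3333, 0.1667, 0.3333], E[r] = -0.3333, γ^t·E[r] = -0.333333, running G = -0.333333
t=1: π = [0.2361, 0.2500, 0.3333, 0.1806], E[r] = 0.4583, γ^t·E[r] = 0.320833, running G = -0.012500
t=2: π = [0.2303, 0.2396, 0.3299, 0.2002], E[r] = 0.4792, γ^t·E[r] = 0.234792, running G = 0.222292
t=3: π = [0.2308, 0.2367, 0.3351, 0.1974], E[r] = 0.5095, γ^t·E[r] = 0.174775, running G = 0.397067
t=4: π = [0.2308, 0.2359, 0.3355, 0.1979], E[r] = 0.5133, γ^t·E[r] = 0.123246, running G = 0.520313
t=5: π = [0.2308, 0.2357, 0.3357, 0.1978], E[r] = 0.5149, γ^t·E[r] = 0.086532, running G = 0.606845
t=6: π = [0.2308, 0.2357, 0.3358, 0.1978], E[r] = 0.5151, γ^t·E[r] = 0.060607, running G = 0.667452

G = 0.6675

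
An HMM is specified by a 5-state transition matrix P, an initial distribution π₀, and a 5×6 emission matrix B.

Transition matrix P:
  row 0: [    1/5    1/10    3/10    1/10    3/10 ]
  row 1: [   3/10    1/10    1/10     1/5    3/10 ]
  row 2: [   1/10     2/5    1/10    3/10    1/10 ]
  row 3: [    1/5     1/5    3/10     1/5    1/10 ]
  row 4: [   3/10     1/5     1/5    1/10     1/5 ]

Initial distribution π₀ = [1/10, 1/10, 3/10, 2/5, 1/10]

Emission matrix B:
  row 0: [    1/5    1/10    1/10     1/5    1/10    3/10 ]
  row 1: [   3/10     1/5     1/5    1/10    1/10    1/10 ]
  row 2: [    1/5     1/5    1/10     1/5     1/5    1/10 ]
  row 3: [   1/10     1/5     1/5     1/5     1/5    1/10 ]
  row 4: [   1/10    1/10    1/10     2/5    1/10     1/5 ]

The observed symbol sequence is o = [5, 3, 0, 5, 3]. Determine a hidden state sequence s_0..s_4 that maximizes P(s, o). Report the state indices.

t=0: δ = [3.000e-02, 1.000e-02, 3.000e-02, 4.000e-02, 2.000e-02]  (obs o_0=5)
t=1: δ = [1.600e-03, 1.200e-03, 2.400e-03, 1.800e-03, 3.600e-03]  ψ = [3, 2, 3, 2, 0]  (obs o_1=3)
t=2: δ = [2.160e-04, 2.880e-04, 1.440e-04, 7.200e-05, 7.200e-05]  ψ = [4, 2, 4, 2, 4]  (obs o_2=0)
t=3: δ = [2.592e-05, 5.760e-06, 6.480e-06, 5.760e-06, 1.728e-05]  ψ = [1, 2, 0, 1, 1]  (obs o_3=5)
t=4: δ = [1.037e-06, 3.456e-07, 1.555e-06, 5.184e-07, 3.110e-06]  ψ = [0, 4, 0, 0, 0]  (obs o_4=3)
backtrack: best end state = 4; path = [3, 2, 1, 0, 4]

path = [3, 2, 1, 0, 4]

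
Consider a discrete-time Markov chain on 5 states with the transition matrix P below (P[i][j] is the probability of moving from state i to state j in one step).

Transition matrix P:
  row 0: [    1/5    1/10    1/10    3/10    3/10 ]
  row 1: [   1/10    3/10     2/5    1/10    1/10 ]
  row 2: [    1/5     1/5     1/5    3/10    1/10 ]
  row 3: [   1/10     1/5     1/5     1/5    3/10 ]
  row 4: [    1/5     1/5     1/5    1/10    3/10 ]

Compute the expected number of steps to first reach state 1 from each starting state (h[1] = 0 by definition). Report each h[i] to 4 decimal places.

First-step conditioning: h[1] = 0; for i ≠ 1, h[i] = 1 + Σ_k P[i][k]·h[k].
  h[0] = 1 + 1/5·h[0] + 1/10·h[2] + 3/10·h[3] + 3/10·h[4]
  h[2] = 1 + 1/5·h[0] + 1/5·h[2] + 3/10·h[3] + 1/10·h[4]
  h[3] = 1 + 1/10·h[0] + 1/5·h[2] + 1/5·h[3] + 3/10·h[4]
  h[4] = 1 + 1/5·h[0] + 1/5·h[2] + 1/10·h[3] + 3/10·h[4]
Solving the 4×4 linear system over states ≠ 1 gives exactly h = [1008/167, 0, 916/167, 908/167, 918/167] (h[1] = 0 is the target).

h = [6.0359, 0.0000, 5.4850, 5.4371, 5.4970]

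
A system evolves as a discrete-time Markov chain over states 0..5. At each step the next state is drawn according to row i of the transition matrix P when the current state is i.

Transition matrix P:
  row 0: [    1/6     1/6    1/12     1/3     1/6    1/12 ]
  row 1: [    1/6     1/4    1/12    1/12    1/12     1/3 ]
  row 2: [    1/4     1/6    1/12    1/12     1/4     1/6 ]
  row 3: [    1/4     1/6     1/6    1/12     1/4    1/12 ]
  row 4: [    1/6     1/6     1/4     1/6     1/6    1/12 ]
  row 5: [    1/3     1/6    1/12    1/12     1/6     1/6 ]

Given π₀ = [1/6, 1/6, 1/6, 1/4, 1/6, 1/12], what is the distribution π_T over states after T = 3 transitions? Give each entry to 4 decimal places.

t=0: π = [0.1667, 0.1667, 0.1667, 0.2500, 0.1667, 0.0833]
t=1: π = [0.2153, 0.1806, 0.1319, 0.1389, 0.1875, 0.1458]
t=2: π = [0.2135, 0.1817, 0.1262, 0.1528, 0.1742, 0.1516]
t=3: π = [0.2152, 0.1818, 0.1251, 0.1512, 0.1748, 0.1519]

π = [0.2152, 0.1818, 0.1251, 0.1512, 0.1748, 0.1519]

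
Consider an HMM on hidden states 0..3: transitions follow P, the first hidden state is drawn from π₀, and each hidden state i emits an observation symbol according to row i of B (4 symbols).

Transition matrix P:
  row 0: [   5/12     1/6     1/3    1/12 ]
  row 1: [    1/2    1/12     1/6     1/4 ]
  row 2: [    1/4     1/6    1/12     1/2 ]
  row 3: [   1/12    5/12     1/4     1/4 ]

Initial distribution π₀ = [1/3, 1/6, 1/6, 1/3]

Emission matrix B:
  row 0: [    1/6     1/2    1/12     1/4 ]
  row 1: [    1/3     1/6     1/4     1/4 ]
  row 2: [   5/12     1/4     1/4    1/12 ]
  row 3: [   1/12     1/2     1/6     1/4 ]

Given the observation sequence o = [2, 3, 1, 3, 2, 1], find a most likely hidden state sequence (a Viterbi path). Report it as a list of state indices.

t=0: δ = [2.778e-02, 4.167e-02, 4.167e-02, 5.556e-02]  (obs o_0=2)
t=1: δ = [5.208e-03, 5.787e-03, 1.157e-03, 5.208e-03]  ψ = [1, 3, 3, 2]  (obs o_1=3)
t=2: δ = [1.447e-03, 3.617e-04, 4.340e-04, 7.234e-04]  ψ = [1, 3, 0, 1]  (obs o_2=1)
t=3: δ = [1.507e-04, 7.535e-05, 4.019e-05, 5.425e-05]  ψ = [0, 3, 0, 2]  (obs o_3=3)
t=4: δ = [5.233e-06, 6.279e-06, 1.256e-05, 3.349e-06]  ψ = [0, 0, 0, 2]  (obs o_4=2)
t=5: δ = [1.570e-06, 3.489e-07, 4.361e-07, 3.140e-06]  ψ = [1, 2, 0, 2]  (obs o_5=1)
backtrack: best end state = 3; path = [3, 1, 0, 0, 2, 3]

path = [3, 1, 0, 0, 2, 3]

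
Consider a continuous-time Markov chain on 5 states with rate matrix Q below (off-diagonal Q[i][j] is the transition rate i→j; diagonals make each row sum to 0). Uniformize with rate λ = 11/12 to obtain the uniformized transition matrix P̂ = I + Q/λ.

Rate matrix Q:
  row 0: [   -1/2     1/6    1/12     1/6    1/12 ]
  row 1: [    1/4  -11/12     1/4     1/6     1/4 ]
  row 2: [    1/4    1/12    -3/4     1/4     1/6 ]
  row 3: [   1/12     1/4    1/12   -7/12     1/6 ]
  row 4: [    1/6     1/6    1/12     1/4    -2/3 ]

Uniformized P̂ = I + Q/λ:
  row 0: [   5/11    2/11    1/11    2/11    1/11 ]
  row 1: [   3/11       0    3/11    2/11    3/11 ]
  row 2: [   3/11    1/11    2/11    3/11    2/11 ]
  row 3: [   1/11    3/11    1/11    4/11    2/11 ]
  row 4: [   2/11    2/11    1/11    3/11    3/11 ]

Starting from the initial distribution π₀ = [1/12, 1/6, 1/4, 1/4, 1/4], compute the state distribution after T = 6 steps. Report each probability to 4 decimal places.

π = [0.2547, 0.1635, 0.1327, 0.2582, 0.1909]

t=0: π = [0.0833, 0.1667, 0.2500, 0.2500, 0.2500]
t=1: π = [0.2197, 0.1515, 0.1439, 0.2727, 0.2121]
t=2: π = [0.2438, 0.1660, 0.1315, 0.2638, 0.1949]
t=3: π = [0.2514, 0.1637, 0.1330, 0.2595, 0.1925]
t=4: π = [0.2538, 0.1636, 0.1328, 0.2586, 0.1913]
t=5: π = [0.2545, 0.1635, 0.1327, 0.2583, 0.1910]
t=6: π = [0.2547, 0.1635, 0.1327, 0.2582, 0.1909]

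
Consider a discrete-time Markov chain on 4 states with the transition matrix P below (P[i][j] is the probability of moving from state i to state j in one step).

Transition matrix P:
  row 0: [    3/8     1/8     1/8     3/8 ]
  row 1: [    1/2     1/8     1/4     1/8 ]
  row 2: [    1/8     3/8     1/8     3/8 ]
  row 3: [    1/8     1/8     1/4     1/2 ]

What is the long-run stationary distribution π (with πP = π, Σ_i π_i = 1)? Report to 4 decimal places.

π = [0.2534, 0.1735, 0.1941, 0.3790]

Balance equations π_j = Σ_i π_i·P[i][j]:
  π_0 = 3/8·π_0 + 1/2·π_1 + 1/8·π_2 + 1/8·π_3
  π_1 = 1/8·π_0 + 1/8·π_1 + 3/8·π_2 + 1/8·π_3
  π_2 = 1/8·π_0 + 1/4·π_1 + 1/8·π_2 + 1/4·π_3
  normalize: π_0 + π_1 + π_2 + π_3 = 1
Solving the linear system gives exactly π = [37/146, 38/219, 85/438, 83/219].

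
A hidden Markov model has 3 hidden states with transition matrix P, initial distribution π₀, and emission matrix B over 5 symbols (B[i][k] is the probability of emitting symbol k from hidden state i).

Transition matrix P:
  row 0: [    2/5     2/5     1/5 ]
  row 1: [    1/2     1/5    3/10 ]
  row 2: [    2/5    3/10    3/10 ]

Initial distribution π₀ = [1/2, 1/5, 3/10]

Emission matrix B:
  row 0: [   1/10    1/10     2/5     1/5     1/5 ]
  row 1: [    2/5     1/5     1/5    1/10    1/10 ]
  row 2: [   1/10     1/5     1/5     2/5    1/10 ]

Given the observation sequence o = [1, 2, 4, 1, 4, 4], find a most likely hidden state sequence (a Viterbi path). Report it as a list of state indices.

t=0: δ = [5.000e-02, 4.000e-02, 6.000e-02]  (obs o_0=1)
t=1: δ = [9.600e-03, 4.000e-03, 3.600e-03]  ψ = [2, 0, 2]  (obs o_1=2)
t=2: δ = [7.680e-04, 3.840e-04, 1.920e-04]  ψ = [0, 0, 0]  (obs o_2=4)
t=3: δ = [3.072e-05, 6.144e-05, 3.072e-05]  ψ = [0, 0, 0]  (obs o_3=1)
t=4: δ = [6.144e-06, 1.229e-06, 1.843e-06]  ψ = [1, 0, 1]  (obs o_4=4)
t=5: δ = [4.915e-07, 2.458e-07, 1.229e-07]  ψ = [0, 0, 0]  (obs o_5=4)
backtrack: best end state = 0; path = [2, 0, 0, 1, 0, 0]

path = [2, 0, 0, 1, 0, 0]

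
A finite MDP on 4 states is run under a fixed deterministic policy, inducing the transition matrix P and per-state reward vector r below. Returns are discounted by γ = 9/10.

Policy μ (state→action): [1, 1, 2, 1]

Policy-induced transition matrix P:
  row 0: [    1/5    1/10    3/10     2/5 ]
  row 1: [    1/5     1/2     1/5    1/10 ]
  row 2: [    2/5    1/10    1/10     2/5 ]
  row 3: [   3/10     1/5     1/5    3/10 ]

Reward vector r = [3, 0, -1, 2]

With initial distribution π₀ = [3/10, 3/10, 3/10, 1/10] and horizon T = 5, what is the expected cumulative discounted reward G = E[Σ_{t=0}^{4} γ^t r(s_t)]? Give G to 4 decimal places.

G = 4.5486

t=0: π = [0.3000, 0.3000, 0.3000, 0.1000], E[r] = 0.8000, γ^t·E[r] = 0.800000, running G = 0.800000
t=1: π = [0.2700, 0.2300, 0.2000, 0.3000], E[r] = 1.2100, γ^t·E[r] = 1.089000, running G = 1.889000
t=2: π = [0.2700, 0.2220, 0.2070, 0.3010], E[r] = 1.2050, γ^t·E[r] = 0.976050, running G = 2.865050
t=3: π = [0.2715, 0.2189, 0.2063, 0.3033], E[r] = 1.2148, γ^t·E[r] = 0.885589, running G = 3.750639
t=4: π = [0.2716, 0.2179, 0.2065, 0.3040], E[r] = 1.2163, γ^t·E[r] = 0.797982, running G = 4.548621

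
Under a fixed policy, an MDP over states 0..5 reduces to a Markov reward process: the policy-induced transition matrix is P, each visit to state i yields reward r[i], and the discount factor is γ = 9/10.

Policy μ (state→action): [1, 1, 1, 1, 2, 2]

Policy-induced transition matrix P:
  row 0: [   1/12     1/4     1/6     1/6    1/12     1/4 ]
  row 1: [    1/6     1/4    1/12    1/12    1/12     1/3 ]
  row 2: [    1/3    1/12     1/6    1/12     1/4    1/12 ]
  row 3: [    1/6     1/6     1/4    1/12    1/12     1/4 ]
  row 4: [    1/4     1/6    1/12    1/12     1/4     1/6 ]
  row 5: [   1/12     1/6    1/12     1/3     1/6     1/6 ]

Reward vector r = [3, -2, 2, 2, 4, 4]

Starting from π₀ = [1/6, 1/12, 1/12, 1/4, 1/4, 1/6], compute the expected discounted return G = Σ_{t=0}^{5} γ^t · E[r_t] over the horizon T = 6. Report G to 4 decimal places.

G = 10.6208

t=0: π = [0.1667, 0.0833, 0.0833, 0.2500, 0.2500, 0.1667], E[r] = 2.6667, γ^t·E[r] = 2.666667, running G = 2.666667
t=1: π = [0.1736, 0.1806, 0.1458, 0.1389, 0.1528, 0.2083], E[r] = 2.1736, γ^t·E[r] = 1.956250, running G = 4.622917
t=2: π = [0.1719, 0.1840, 0.1331, 0.1499, 0.1505, 0.2106], E[r] = 2.1580, γ^t·E[r] = 1.747969, running G = 6.370885
t=3: π = [0.1695, 0.1852, 0.1337, 0.1503, 0.1481, 0.2131], E[r] = 2.1510, γ^t·E[r] = 1.568074, running G = 7.938960
t=4: π = [0.1694, 0.1851, 0.1337, 0.1507, 0.1481, 0.2130], E[r] = 2.1513, γ^t·E[r] = 1.411475, running G = 9.350435
t=5: π = [0.1694, 0.1851, 0.1337, 0.1507, 0.1480, 0.2131], E[r] = 2.1513, γ^t·E[r] = 1.270332, running G = 10.620767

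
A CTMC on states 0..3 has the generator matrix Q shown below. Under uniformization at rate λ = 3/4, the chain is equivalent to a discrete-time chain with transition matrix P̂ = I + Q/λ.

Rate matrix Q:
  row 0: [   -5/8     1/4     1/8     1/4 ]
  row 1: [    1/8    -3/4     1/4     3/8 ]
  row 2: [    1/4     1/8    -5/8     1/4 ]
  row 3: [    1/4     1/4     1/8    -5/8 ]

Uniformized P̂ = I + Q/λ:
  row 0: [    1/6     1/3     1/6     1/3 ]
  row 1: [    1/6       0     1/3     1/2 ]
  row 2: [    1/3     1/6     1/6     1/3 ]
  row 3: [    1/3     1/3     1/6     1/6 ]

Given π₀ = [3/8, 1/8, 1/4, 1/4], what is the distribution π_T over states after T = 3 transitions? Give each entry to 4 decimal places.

t=0: π = [0.3750, 0.1250, 0.2500, 0.2500]
t=1: π = [0.2500, 0.2500, 0.1875, 0.3125]
t=2: π = [0.2500, 0.2188, 0.2083, 0.3229]
t=3: π = [0.2552, 0.2257, 0.2031, 0.3160]

π = [0.2552, 0.2257, 0.2031, 0.3160]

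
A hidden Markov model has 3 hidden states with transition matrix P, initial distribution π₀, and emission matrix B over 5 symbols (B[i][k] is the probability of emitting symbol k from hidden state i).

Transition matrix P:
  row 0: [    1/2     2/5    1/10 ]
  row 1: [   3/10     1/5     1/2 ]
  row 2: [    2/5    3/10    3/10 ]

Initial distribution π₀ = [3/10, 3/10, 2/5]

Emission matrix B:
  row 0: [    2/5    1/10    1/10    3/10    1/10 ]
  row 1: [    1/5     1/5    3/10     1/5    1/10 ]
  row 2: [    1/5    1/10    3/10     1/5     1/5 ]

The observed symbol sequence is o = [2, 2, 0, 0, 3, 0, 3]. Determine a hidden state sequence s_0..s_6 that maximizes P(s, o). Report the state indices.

t=0: δ = [3.000e-02, 9.000e-02, 1.200e-01]  (obs o_0=2)
t=1: δ = [4.800e-03, 1.080e-02, 1.350e-02]  ψ = [2, 2, 1]  (obs o_1=2)
t=2: δ = [2.160e-03, 8.100e-04, 1.080e-03]  ψ = [2, 2, 1]  (obs o_2=0)
t=3: δ = [4.320e-04, 1.728e-04, 8.100e-05]  ψ = [0, 0, 1]  (obs o_3=0)
t=4: δ = [6.480e-05, 3.456e-05, 1.728e-05]  ψ = [0, 0, 1]  (obs o_4=3)
t=5: δ = [1.296e-05, 5.184e-06, 3.456e-06]  ψ = [0, 0, 1]  (obs o_5=0)
t=6: δ = [1.944e-06, 1.037e-06, 5.184e-07]  ψ = [0, 0, 1]  (obs o_6=3)
backtrack: best end state = 0; path = [1, 2, 0, 0, 0, 0, 0]

path = [1, 2, 0, 0, 0, 0, 0]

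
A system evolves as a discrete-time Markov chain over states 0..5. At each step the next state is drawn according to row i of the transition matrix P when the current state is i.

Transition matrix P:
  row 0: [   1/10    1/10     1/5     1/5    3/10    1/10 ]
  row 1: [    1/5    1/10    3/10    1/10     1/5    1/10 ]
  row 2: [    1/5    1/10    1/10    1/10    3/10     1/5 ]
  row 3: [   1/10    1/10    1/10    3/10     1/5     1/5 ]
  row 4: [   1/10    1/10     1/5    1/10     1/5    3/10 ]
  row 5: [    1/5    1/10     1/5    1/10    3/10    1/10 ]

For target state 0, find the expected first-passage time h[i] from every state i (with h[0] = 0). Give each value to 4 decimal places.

First-step conditioning: h[0] = 0; for i ≠ 0, h[i] = 1 + Σ_k P[i][k]·h[k].
  h[1] = 1 + 1/10·h[1] + 3/10·h[2] + 1/10·h[3] + 1/5·h[4] + 1/10·h[5]
  h[2] = 1 + 1/10·h[1] + 1/10·h[2] + 1/10·h[3] + 3/10·h[4] + 1/5·h[5]
  h[3] = 1 + 1/10·h[1] + 1/10·h[2] + 3/10·h[3] + 1/5·h[4] + 1/5·h[5]
  h[4] = 1 + 1/10·h[1] + 1/5·h[2] + 1/10·h[3] + 1/5·h[4] + 3/10·h[5]
  h[5] = 1 + 1/10·h[1] + 1/5·h[2] + 1/10·h[3] + 3/10·h[4] + 1/10·h[5]
Solving the 5×5 linear system over states ≠ 0 gives exactly h = [0, 2180/357, 2200/357, 350/51, 800/119, 2200/357] (h[0] = 0 is the target).

h = [0.0000, 6.1064, 6.1625, 6.8627, 6.7227, 6.1625]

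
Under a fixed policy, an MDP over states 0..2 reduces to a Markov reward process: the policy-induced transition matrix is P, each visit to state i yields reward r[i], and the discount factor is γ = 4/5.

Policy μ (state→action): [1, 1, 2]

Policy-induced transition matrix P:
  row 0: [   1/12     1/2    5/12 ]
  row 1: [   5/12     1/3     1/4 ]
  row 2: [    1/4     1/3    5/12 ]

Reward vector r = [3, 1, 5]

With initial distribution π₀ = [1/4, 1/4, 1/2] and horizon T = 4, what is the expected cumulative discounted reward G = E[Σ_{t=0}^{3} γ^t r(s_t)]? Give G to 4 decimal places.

G = 9.3044

t=0: π = [0.2500, 0.2500, 0.5000], E[r] = 3.5000, γ^t·E[r] = 3.500000, running G = 3.500000
t=1: π = [0.2500, 0.3750, 0.3750], E[r] = 3.0000, γ^t·E[r] = 2.400000, running G = 5.900000
t=2: π = [0.2708, 0.3750, 0.3542], E[r] = 2.9583, γ^t·E[r] = 1.893333, running G = 7.793333
t=3: π = [0.2674, 0.3785, 0.3542], E[r] = 2.9514, γ^t·E[r] = 1.511111, running G = 9.304444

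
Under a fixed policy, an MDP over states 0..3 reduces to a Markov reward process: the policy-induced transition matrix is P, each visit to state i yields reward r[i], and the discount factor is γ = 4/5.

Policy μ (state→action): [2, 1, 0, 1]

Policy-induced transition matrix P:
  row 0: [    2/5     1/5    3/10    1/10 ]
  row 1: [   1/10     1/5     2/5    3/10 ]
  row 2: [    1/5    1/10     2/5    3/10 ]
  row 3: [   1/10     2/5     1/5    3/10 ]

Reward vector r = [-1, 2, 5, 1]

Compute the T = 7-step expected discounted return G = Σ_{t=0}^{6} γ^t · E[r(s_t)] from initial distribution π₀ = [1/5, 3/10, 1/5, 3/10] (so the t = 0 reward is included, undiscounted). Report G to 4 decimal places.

G = 8.0732

t=0: π = [0.2000, 0.3000, 0.2000, 0.3000], E[r] = 1.7000, γ^t·E[r] = 1.700000, running G = 1.700000
t=1: π = [0.1800, 0.2400, 0.3200, 0.2600], E[r] = 2.1600, γ^t·E[r] = 1.728000, running G = 3.428000
t=2: π = [0.1860, 0.2200, 0.3300, 0.2640], E[r] = 2.1680, γ^t·E[r] = 1.387520, running G = 4.815520
t=3: π = [0.1888, 0.2198, 0.3286, 0.2628], E[r] = 2.1566, γ^t·E[r] = 1.104179, running G = 5.919699
t=4: π = [0.1895, 0.2197, 0.3286, 0.2622], E[r] = 2.1549, γ^t·E[r] = 0.882663, running G = 6.802363
t=5: π = [0.1897, 0.2196, 0.3286, 0.2621], E[r] = 2.1546, γ^t·E[r] = 0.706015, running G = 7.508378
t=6: π = [0.1898, 0.2196, 0.3286, 0.2621], E[r] = 2.1545, γ^t·E[r] = 0.564777, running G = 8.073155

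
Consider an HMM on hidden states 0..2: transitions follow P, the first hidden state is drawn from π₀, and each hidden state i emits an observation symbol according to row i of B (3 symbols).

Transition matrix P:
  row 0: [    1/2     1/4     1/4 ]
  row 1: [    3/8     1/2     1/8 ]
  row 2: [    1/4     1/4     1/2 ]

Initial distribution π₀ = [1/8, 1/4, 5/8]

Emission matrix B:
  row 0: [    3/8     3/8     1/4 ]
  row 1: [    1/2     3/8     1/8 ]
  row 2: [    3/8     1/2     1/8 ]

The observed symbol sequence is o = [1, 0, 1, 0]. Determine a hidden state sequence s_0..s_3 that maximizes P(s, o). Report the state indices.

t=0: δ = [4.688e-02, 9.375e-02, 3.125e-01]  (obs o_0=1)
t=1: δ = [2.930e-02, 3.906e-02, 5.859e-02]  ψ = [2, 2, 2]  (obs o_1=0)
t=2: δ = [5.493e-03, 7.324e-03, 1.465e-02]  ψ = [0, 1, 2]  (obs o_2=1)
t=3: δ = [1.373e-03, 1.831e-03, 2.747e-03]  ψ = [2, 1, 2]  (obs o_3=0)
backtrack: best end state = 2; path = [2, 2, 2, 2]

path = [2, 2, 2, 2]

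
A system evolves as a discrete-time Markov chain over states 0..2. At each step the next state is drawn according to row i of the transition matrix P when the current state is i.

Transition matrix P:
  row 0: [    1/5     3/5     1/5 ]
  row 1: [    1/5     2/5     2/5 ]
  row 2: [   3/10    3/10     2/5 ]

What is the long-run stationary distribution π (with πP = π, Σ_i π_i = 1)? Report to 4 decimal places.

π = [0.2353, 0.4118, 0.3529]

Balance equations π_j = Σ_i π_i·P[i][j]:
  π_0 = 1/5·π_0 + 1/5·π_1 + 3/10·π_2
  π_1 = 3/5·π_0 + 2/5·π_1 + 3/10·π_2
  normalize: π_0 + π_1 + π_2 = 1
Solving the linear system gives exactly π = [4/17, 7/17, 6/17].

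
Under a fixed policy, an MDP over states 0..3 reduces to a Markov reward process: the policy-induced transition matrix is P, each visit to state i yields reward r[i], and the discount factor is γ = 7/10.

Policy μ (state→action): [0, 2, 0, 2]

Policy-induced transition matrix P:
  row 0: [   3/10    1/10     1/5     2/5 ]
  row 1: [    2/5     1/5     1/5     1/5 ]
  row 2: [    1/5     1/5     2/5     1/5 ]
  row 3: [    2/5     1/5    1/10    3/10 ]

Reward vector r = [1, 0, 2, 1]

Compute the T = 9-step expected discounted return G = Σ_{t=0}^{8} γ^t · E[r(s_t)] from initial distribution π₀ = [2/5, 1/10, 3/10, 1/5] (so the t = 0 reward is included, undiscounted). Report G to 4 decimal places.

G = 3.5249

t=0: π = [0.4000, 0.1000, 0.3000, 0.2000], E[r] = 1.2000, γ^t·E[r] = 1.200000, running G = 1.200000
t=1: π = [0.3000, 0.1600, 0.2400, 0.3000], E[r] = 1.0800, γ^t·E[r] = 0.756000, running G = 1.956000
t=2: π = [0.3220, 0.1700, 0.2180, 0.2900], E[r] = 1.0480, γ^t·E[r] = 0.513520, running G = 2.469520
t=3: π = [0.3242, 0.1678, 0.2146, 0.2934], E[r] = 1.0468, γ^t·E[r] = 0.359052, running G = 2.828572
t=4: π = [0.3247, 0.1676, 0.2136, 0.2942], E[r] = 1.0460, γ^t·E[r] = 0.251145, running G = 3.079717
t=5: π = [0.3248, 0.1675, 0.2133, 0.2944], E[r] = 1.0458, γ^t·E[r] = 0.175762, running G = 3.255479
t=6: π = [0.3249, 0.1675, 0.2132, 0.2944], E[r] = 1.0457, γ^t·E[r] = 0.123026, running G = 3.378505
t=7: π = [0.3249, 0.1675, 0.2132, 0.2944], E[r] = 1.0457, γ^t·E[r] = 0.086117, running G = 3.464622
t=8: π = [0.3249, 0.1675, 0.2132, 0.2944], E[r] = 1.0457, γ^t·E[r] = 0.060282, running G = 3.524904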